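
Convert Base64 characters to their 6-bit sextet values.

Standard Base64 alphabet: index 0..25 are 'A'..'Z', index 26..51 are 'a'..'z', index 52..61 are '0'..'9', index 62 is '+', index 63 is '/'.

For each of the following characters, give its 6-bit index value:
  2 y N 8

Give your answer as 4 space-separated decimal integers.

Answer: 54 50 13 60

Derivation:
'2': 0..9 range, 52 + ord('2') − ord('0') = 54
'y': a..z range, 26 + ord('y') − ord('a') = 50
'N': A..Z range, ord('N') − ord('A') = 13
'8': 0..9 range, 52 + ord('8') − ord('0') = 60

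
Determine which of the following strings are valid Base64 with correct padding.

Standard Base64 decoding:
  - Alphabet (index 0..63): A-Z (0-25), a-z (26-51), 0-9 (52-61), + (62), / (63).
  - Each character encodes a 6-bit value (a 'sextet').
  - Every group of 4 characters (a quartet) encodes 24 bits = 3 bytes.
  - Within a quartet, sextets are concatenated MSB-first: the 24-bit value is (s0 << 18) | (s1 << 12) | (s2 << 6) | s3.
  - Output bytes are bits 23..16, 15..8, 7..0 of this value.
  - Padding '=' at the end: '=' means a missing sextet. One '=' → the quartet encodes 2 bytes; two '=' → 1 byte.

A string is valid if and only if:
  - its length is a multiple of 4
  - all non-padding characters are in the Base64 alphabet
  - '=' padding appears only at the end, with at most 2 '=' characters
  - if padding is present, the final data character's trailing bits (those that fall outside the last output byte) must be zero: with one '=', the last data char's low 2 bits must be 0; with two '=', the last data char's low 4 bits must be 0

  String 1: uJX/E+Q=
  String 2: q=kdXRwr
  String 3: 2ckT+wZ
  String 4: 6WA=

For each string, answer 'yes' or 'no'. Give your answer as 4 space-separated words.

String 1: 'uJX/E+Q=' → valid
String 2: 'q=kdXRwr' → invalid (bad char(s): ['=']; '=' in middle)
String 3: '2ckT+wZ' → invalid (len=7 not mult of 4)
String 4: '6WA=' → valid

Answer: yes no no yes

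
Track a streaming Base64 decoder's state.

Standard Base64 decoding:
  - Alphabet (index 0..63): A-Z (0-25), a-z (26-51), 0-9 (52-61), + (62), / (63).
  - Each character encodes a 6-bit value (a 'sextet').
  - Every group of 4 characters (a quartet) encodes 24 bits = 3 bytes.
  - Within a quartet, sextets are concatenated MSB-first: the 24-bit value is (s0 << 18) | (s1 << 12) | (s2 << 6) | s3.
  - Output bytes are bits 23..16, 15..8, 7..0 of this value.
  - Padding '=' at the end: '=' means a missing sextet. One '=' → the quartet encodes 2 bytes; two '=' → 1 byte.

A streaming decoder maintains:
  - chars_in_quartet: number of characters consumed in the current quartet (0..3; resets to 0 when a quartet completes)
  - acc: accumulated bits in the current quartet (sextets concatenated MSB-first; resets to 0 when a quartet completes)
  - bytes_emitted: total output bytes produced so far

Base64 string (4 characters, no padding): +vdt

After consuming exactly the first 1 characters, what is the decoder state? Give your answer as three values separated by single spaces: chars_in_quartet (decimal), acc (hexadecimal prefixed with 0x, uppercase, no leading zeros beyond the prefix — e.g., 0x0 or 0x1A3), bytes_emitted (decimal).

After char 0 ('+'=62): chars_in_quartet=1 acc=0x3E bytes_emitted=0

Answer: 1 0x3E 0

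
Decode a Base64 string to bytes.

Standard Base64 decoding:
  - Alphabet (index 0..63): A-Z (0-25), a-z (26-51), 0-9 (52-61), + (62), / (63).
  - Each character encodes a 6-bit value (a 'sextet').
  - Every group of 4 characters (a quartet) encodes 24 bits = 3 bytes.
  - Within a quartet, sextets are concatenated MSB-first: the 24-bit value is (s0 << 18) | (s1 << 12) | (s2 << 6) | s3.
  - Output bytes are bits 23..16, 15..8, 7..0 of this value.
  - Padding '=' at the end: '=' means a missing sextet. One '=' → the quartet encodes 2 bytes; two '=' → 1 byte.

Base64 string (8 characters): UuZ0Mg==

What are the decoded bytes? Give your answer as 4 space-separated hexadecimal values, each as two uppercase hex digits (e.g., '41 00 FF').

After char 0 ('U'=20): chars_in_quartet=1 acc=0x14 bytes_emitted=0
After char 1 ('u'=46): chars_in_quartet=2 acc=0x52E bytes_emitted=0
After char 2 ('Z'=25): chars_in_quartet=3 acc=0x14B99 bytes_emitted=0
After char 3 ('0'=52): chars_in_quartet=4 acc=0x52E674 -> emit 52 E6 74, reset; bytes_emitted=3
After char 4 ('M'=12): chars_in_quartet=1 acc=0xC bytes_emitted=3
After char 5 ('g'=32): chars_in_quartet=2 acc=0x320 bytes_emitted=3
Padding '==': partial quartet acc=0x320 -> emit 32; bytes_emitted=4

Answer: 52 E6 74 32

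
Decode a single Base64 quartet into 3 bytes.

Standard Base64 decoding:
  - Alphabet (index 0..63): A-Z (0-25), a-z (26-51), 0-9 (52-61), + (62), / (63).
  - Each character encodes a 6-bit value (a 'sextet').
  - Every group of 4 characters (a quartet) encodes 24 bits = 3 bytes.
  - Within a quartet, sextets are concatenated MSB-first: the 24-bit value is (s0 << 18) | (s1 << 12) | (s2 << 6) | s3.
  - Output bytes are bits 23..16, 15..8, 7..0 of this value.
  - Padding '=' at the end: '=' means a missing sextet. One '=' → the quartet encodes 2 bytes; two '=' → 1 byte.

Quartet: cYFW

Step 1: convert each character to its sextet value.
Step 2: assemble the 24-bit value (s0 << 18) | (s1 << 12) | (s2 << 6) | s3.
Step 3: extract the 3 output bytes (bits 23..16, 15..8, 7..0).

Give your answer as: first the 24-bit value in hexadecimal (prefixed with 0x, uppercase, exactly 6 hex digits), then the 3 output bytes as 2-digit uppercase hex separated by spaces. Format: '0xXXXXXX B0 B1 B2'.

Answer: 0x718156 71 81 56

Derivation:
Sextets: c=28, Y=24, F=5, W=22
24-bit: (28<<18) | (24<<12) | (5<<6) | 22
      = 0x700000 | 0x018000 | 0x000140 | 0x000016
      = 0x718156
Bytes: (v>>16)&0xFF=71, (v>>8)&0xFF=81, v&0xFF=56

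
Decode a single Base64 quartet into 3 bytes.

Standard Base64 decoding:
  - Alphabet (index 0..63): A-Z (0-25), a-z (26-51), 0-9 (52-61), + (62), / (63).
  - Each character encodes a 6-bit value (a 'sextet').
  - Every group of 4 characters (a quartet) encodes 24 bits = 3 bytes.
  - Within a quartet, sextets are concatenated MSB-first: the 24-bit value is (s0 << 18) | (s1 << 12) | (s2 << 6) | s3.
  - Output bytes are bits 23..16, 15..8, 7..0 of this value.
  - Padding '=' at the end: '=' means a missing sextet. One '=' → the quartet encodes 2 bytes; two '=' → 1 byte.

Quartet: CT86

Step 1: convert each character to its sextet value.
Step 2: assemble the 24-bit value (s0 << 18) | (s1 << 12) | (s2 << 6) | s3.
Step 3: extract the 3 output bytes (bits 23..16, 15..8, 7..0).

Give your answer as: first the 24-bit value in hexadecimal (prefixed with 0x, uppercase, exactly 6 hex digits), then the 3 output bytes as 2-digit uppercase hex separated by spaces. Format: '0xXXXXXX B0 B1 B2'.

Sextets: C=2, T=19, 8=60, 6=58
24-bit: (2<<18) | (19<<12) | (60<<6) | 58
      = 0x080000 | 0x013000 | 0x000F00 | 0x00003A
      = 0x093F3A
Bytes: (v>>16)&0xFF=09, (v>>8)&0xFF=3F, v&0xFF=3A

Answer: 0x093F3A 09 3F 3A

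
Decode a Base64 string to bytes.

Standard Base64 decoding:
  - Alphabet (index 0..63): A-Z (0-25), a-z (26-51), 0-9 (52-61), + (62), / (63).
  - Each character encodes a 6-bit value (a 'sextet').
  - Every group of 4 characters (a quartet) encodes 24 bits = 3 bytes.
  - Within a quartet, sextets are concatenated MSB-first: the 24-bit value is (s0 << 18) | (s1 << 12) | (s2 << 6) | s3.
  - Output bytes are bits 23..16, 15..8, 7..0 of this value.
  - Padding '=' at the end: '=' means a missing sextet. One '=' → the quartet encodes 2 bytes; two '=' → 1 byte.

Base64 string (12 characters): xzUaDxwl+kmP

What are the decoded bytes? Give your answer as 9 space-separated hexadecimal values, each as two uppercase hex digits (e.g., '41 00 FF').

After char 0 ('x'=49): chars_in_quartet=1 acc=0x31 bytes_emitted=0
After char 1 ('z'=51): chars_in_quartet=2 acc=0xC73 bytes_emitted=0
After char 2 ('U'=20): chars_in_quartet=3 acc=0x31CD4 bytes_emitted=0
After char 3 ('a'=26): chars_in_quartet=4 acc=0xC7351A -> emit C7 35 1A, reset; bytes_emitted=3
After char 4 ('D'=3): chars_in_quartet=1 acc=0x3 bytes_emitted=3
After char 5 ('x'=49): chars_in_quartet=2 acc=0xF1 bytes_emitted=3
After char 6 ('w'=48): chars_in_quartet=3 acc=0x3C70 bytes_emitted=3
After char 7 ('l'=37): chars_in_quartet=4 acc=0xF1C25 -> emit 0F 1C 25, reset; bytes_emitted=6
After char 8 ('+'=62): chars_in_quartet=1 acc=0x3E bytes_emitted=6
After char 9 ('k'=36): chars_in_quartet=2 acc=0xFA4 bytes_emitted=6
After char 10 ('m'=38): chars_in_quartet=3 acc=0x3E926 bytes_emitted=6
After char 11 ('P'=15): chars_in_quartet=4 acc=0xFA498F -> emit FA 49 8F, reset; bytes_emitted=9

Answer: C7 35 1A 0F 1C 25 FA 49 8F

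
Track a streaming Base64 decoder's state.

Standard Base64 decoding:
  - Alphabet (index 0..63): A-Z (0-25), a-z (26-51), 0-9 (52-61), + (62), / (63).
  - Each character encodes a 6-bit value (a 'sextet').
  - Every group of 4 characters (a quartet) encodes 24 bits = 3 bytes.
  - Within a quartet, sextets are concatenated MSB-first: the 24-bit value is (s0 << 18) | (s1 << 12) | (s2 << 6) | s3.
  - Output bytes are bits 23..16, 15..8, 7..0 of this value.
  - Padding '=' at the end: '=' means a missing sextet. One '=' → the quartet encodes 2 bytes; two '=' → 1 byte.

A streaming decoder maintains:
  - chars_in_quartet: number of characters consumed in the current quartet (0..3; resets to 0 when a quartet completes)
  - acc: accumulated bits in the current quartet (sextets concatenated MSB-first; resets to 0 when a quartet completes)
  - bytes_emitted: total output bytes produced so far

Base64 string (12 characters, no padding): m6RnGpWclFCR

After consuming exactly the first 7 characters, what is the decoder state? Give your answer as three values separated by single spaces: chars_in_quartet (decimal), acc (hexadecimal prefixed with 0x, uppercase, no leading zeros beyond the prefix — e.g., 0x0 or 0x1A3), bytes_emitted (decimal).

Answer: 3 0x6A56 3

Derivation:
After char 0 ('m'=38): chars_in_quartet=1 acc=0x26 bytes_emitted=0
After char 1 ('6'=58): chars_in_quartet=2 acc=0x9BA bytes_emitted=0
After char 2 ('R'=17): chars_in_quartet=3 acc=0x26E91 bytes_emitted=0
After char 3 ('n'=39): chars_in_quartet=4 acc=0x9BA467 -> emit 9B A4 67, reset; bytes_emitted=3
After char 4 ('G'=6): chars_in_quartet=1 acc=0x6 bytes_emitted=3
After char 5 ('p'=41): chars_in_quartet=2 acc=0x1A9 bytes_emitted=3
After char 6 ('W'=22): chars_in_quartet=3 acc=0x6A56 bytes_emitted=3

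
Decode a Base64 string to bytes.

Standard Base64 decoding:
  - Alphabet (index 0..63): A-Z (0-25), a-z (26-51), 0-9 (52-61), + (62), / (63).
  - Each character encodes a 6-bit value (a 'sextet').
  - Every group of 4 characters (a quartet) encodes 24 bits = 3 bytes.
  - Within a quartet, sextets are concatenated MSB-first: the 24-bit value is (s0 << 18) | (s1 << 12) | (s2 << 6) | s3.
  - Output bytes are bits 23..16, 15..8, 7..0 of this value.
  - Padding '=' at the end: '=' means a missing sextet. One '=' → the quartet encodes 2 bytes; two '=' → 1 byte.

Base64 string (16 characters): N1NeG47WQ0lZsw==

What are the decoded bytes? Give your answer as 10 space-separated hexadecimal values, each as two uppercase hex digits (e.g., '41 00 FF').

Answer: 37 53 5E 1B 8E D6 43 49 59 B3

Derivation:
After char 0 ('N'=13): chars_in_quartet=1 acc=0xD bytes_emitted=0
After char 1 ('1'=53): chars_in_quartet=2 acc=0x375 bytes_emitted=0
After char 2 ('N'=13): chars_in_quartet=3 acc=0xDD4D bytes_emitted=0
After char 3 ('e'=30): chars_in_quartet=4 acc=0x37535E -> emit 37 53 5E, reset; bytes_emitted=3
After char 4 ('G'=6): chars_in_quartet=1 acc=0x6 bytes_emitted=3
After char 5 ('4'=56): chars_in_quartet=2 acc=0x1B8 bytes_emitted=3
After char 6 ('7'=59): chars_in_quartet=3 acc=0x6E3B bytes_emitted=3
After char 7 ('W'=22): chars_in_quartet=4 acc=0x1B8ED6 -> emit 1B 8E D6, reset; bytes_emitted=6
After char 8 ('Q'=16): chars_in_quartet=1 acc=0x10 bytes_emitted=6
After char 9 ('0'=52): chars_in_quartet=2 acc=0x434 bytes_emitted=6
After char 10 ('l'=37): chars_in_quartet=3 acc=0x10D25 bytes_emitted=6
After char 11 ('Z'=25): chars_in_quartet=4 acc=0x434959 -> emit 43 49 59, reset; bytes_emitted=9
After char 12 ('s'=44): chars_in_quartet=1 acc=0x2C bytes_emitted=9
After char 13 ('w'=48): chars_in_quartet=2 acc=0xB30 bytes_emitted=9
Padding '==': partial quartet acc=0xB30 -> emit B3; bytes_emitted=10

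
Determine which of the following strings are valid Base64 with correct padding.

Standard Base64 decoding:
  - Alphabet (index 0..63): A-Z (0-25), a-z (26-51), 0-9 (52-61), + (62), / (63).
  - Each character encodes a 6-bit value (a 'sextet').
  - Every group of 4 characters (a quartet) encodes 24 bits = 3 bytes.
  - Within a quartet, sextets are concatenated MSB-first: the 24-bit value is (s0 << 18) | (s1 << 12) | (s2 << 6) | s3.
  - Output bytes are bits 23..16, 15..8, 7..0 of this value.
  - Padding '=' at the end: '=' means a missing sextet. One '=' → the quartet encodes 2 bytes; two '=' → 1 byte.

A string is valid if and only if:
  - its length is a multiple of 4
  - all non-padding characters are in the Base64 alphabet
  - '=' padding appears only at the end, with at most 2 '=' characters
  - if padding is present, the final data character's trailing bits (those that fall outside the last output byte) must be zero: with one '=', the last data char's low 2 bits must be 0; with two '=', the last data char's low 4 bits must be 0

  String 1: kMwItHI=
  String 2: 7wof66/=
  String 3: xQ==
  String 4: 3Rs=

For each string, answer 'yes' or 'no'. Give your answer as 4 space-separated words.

Answer: yes no yes yes

Derivation:
String 1: 'kMwItHI=' → valid
String 2: '7wof66/=' → invalid (bad trailing bits)
String 3: 'xQ==' → valid
String 4: '3Rs=' → valid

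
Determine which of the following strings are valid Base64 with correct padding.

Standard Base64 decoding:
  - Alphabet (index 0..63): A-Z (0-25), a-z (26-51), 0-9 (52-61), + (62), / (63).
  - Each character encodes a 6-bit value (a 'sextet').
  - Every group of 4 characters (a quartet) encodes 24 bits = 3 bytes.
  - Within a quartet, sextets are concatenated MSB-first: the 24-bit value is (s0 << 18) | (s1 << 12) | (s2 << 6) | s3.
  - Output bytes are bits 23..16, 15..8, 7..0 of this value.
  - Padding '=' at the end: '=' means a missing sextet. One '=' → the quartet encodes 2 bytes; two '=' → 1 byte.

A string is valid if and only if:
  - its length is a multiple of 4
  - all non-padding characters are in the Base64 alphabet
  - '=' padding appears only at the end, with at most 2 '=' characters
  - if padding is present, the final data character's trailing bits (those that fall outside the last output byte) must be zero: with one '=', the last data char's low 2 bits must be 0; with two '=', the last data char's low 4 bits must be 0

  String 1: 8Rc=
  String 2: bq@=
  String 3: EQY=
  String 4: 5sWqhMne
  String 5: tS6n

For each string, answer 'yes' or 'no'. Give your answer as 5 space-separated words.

Answer: yes no yes yes yes

Derivation:
String 1: '8Rc=' → valid
String 2: 'bq@=' → invalid (bad char(s): ['@'])
String 3: 'EQY=' → valid
String 4: '5sWqhMne' → valid
String 5: 'tS6n' → valid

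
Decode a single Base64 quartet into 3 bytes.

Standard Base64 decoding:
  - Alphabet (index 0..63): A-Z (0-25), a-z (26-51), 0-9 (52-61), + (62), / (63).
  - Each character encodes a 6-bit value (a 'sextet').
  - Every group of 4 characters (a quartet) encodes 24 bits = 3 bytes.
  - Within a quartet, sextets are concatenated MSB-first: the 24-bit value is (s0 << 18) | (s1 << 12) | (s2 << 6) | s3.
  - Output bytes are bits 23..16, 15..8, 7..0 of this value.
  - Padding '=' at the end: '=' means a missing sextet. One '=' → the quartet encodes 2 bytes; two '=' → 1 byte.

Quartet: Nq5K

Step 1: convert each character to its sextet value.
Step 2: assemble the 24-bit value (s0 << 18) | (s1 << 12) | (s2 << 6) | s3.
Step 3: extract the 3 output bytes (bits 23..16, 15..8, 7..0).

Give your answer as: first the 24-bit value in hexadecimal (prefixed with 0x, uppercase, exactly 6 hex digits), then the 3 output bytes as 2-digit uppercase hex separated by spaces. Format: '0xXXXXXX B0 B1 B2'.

Sextets: N=13, q=42, 5=57, K=10
24-bit: (13<<18) | (42<<12) | (57<<6) | 10
      = 0x340000 | 0x02A000 | 0x000E40 | 0x00000A
      = 0x36AE4A
Bytes: (v>>16)&0xFF=36, (v>>8)&0xFF=AE, v&0xFF=4A

Answer: 0x36AE4A 36 AE 4A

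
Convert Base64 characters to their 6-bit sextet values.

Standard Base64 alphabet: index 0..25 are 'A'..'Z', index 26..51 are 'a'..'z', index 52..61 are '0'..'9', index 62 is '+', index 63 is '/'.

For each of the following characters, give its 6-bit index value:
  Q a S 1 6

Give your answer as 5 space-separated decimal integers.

Answer: 16 26 18 53 58

Derivation:
'Q': A..Z range, ord('Q') − ord('A') = 16
'a': a..z range, 26 + ord('a') − ord('a') = 26
'S': A..Z range, ord('S') − ord('A') = 18
'1': 0..9 range, 52 + ord('1') − ord('0') = 53
'6': 0..9 range, 52 + ord('6') − ord('0') = 58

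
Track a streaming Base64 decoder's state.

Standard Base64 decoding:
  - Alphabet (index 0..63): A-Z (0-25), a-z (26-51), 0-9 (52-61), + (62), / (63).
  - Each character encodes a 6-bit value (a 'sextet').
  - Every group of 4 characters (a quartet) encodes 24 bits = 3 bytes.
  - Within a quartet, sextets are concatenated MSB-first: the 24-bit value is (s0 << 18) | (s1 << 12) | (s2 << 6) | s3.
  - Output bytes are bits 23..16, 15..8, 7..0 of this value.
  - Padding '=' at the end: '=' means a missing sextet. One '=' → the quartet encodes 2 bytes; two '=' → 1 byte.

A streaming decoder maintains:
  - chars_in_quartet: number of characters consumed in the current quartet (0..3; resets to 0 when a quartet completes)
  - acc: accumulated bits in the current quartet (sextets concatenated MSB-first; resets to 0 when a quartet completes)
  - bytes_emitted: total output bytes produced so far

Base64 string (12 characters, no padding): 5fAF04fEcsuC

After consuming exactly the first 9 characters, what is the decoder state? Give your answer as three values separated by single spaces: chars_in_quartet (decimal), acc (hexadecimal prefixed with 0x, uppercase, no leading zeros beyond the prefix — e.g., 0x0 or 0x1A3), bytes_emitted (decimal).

Answer: 1 0x1C 6

Derivation:
After char 0 ('5'=57): chars_in_quartet=1 acc=0x39 bytes_emitted=0
After char 1 ('f'=31): chars_in_quartet=2 acc=0xE5F bytes_emitted=0
After char 2 ('A'=0): chars_in_quartet=3 acc=0x397C0 bytes_emitted=0
After char 3 ('F'=5): chars_in_quartet=4 acc=0xE5F005 -> emit E5 F0 05, reset; bytes_emitted=3
After char 4 ('0'=52): chars_in_quartet=1 acc=0x34 bytes_emitted=3
After char 5 ('4'=56): chars_in_quartet=2 acc=0xD38 bytes_emitted=3
After char 6 ('f'=31): chars_in_quartet=3 acc=0x34E1F bytes_emitted=3
After char 7 ('E'=4): chars_in_quartet=4 acc=0xD387C4 -> emit D3 87 C4, reset; bytes_emitted=6
After char 8 ('c'=28): chars_in_quartet=1 acc=0x1C bytes_emitted=6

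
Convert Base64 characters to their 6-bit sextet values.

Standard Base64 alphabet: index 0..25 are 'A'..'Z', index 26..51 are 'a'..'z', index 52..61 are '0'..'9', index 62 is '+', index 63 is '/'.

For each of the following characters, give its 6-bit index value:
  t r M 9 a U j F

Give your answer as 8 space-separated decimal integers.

't': a..z range, 26 + ord('t') − ord('a') = 45
'r': a..z range, 26 + ord('r') − ord('a') = 43
'M': A..Z range, ord('M') − ord('A') = 12
'9': 0..9 range, 52 + ord('9') − ord('0') = 61
'a': a..z range, 26 + ord('a') − ord('a') = 26
'U': A..Z range, ord('U') − ord('A') = 20
'j': a..z range, 26 + ord('j') − ord('a') = 35
'F': A..Z range, ord('F') − ord('A') = 5

Answer: 45 43 12 61 26 20 35 5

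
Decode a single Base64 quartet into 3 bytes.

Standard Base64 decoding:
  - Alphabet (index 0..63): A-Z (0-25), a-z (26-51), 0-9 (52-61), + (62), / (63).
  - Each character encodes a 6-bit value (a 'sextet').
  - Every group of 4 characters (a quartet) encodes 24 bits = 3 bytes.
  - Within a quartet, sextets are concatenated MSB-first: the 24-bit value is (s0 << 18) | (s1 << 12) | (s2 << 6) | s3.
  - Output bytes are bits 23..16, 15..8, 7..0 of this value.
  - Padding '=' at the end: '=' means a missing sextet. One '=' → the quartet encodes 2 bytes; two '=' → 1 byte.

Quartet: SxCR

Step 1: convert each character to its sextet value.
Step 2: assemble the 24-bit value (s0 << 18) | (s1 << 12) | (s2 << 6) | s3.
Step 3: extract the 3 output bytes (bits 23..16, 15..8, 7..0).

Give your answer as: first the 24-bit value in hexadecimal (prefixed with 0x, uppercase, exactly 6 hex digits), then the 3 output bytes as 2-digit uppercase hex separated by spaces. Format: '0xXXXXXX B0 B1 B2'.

Answer: 0x4B1091 4B 10 91

Derivation:
Sextets: S=18, x=49, C=2, R=17
24-bit: (18<<18) | (49<<12) | (2<<6) | 17
      = 0x480000 | 0x031000 | 0x000080 | 0x000011
      = 0x4B1091
Bytes: (v>>16)&0xFF=4B, (v>>8)&0xFF=10, v&0xFF=91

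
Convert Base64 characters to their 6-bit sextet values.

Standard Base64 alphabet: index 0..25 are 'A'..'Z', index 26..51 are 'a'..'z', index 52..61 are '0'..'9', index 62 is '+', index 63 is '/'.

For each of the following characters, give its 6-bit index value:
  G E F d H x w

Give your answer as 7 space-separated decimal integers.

Answer: 6 4 5 29 7 49 48

Derivation:
'G': A..Z range, ord('G') − ord('A') = 6
'E': A..Z range, ord('E') − ord('A') = 4
'F': A..Z range, ord('F') − ord('A') = 5
'd': a..z range, 26 + ord('d') − ord('a') = 29
'H': A..Z range, ord('H') − ord('A') = 7
'x': a..z range, 26 + ord('x') − ord('a') = 49
'w': a..z range, 26 + ord('w') − ord('a') = 48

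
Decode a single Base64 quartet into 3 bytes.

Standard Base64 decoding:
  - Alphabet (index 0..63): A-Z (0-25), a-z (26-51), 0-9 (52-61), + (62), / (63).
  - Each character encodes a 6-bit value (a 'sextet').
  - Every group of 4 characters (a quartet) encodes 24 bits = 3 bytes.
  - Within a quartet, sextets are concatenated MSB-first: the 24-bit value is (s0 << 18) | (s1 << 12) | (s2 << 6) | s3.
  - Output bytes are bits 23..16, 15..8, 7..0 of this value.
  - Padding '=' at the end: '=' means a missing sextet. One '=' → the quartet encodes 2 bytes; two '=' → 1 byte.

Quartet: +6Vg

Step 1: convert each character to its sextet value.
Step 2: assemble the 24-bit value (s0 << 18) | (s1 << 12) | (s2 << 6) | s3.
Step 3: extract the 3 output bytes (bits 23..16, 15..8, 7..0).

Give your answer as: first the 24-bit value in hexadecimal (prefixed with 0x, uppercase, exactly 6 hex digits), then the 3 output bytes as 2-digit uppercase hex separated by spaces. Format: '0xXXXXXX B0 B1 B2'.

Sextets: +=62, 6=58, V=21, g=32
24-bit: (62<<18) | (58<<12) | (21<<6) | 32
      = 0xF80000 | 0x03A000 | 0x000540 | 0x000020
      = 0xFBA560
Bytes: (v>>16)&0xFF=FB, (v>>8)&0xFF=A5, v&0xFF=60

Answer: 0xFBA560 FB A5 60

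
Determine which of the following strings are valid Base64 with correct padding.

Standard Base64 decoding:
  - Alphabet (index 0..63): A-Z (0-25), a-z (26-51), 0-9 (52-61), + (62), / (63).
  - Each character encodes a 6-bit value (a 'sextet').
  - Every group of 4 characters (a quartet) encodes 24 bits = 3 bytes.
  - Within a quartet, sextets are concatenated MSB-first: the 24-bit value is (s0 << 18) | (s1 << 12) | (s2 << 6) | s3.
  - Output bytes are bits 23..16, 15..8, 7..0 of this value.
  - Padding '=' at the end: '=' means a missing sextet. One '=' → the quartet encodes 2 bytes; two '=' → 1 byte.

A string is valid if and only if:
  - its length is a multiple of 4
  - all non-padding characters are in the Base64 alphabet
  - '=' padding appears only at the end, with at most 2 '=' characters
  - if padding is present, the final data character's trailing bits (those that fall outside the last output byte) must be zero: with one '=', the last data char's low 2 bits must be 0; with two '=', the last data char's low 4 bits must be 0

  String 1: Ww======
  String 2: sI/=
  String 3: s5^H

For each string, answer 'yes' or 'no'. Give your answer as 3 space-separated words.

String 1: 'Ww======' → invalid (6 pad chars (max 2))
String 2: 'sI/=' → invalid (bad trailing bits)
String 3: 's5^H' → invalid (bad char(s): ['^'])

Answer: no no no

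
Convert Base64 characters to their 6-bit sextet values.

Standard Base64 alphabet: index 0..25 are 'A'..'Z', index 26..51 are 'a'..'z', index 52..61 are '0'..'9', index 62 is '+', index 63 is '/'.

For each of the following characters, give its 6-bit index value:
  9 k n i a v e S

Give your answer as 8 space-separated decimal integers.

Answer: 61 36 39 34 26 47 30 18

Derivation:
'9': 0..9 range, 52 + ord('9') − ord('0') = 61
'k': a..z range, 26 + ord('k') − ord('a') = 36
'n': a..z range, 26 + ord('n') − ord('a') = 39
'i': a..z range, 26 + ord('i') − ord('a') = 34
'a': a..z range, 26 + ord('a') − ord('a') = 26
'v': a..z range, 26 + ord('v') − ord('a') = 47
'e': a..z range, 26 + ord('e') − ord('a') = 30
'S': A..Z range, ord('S') − ord('A') = 18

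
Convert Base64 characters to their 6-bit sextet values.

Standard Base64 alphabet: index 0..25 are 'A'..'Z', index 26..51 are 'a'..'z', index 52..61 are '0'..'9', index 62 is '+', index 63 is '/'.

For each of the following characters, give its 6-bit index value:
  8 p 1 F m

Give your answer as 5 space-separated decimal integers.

Answer: 60 41 53 5 38

Derivation:
'8': 0..9 range, 52 + ord('8') − ord('0') = 60
'p': a..z range, 26 + ord('p') − ord('a') = 41
'1': 0..9 range, 52 + ord('1') − ord('0') = 53
'F': A..Z range, ord('F') − ord('A') = 5
'm': a..z range, 26 + ord('m') − ord('a') = 38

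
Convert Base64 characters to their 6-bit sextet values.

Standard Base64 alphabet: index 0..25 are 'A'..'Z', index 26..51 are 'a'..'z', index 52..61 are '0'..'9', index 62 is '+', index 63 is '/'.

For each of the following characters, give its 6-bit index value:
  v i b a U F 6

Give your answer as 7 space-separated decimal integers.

'v': a..z range, 26 + ord('v') − ord('a') = 47
'i': a..z range, 26 + ord('i') − ord('a') = 34
'b': a..z range, 26 + ord('b') − ord('a') = 27
'a': a..z range, 26 + ord('a') − ord('a') = 26
'U': A..Z range, ord('U') − ord('A') = 20
'F': A..Z range, ord('F') − ord('A') = 5
'6': 0..9 range, 52 + ord('6') − ord('0') = 58

Answer: 47 34 27 26 20 5 58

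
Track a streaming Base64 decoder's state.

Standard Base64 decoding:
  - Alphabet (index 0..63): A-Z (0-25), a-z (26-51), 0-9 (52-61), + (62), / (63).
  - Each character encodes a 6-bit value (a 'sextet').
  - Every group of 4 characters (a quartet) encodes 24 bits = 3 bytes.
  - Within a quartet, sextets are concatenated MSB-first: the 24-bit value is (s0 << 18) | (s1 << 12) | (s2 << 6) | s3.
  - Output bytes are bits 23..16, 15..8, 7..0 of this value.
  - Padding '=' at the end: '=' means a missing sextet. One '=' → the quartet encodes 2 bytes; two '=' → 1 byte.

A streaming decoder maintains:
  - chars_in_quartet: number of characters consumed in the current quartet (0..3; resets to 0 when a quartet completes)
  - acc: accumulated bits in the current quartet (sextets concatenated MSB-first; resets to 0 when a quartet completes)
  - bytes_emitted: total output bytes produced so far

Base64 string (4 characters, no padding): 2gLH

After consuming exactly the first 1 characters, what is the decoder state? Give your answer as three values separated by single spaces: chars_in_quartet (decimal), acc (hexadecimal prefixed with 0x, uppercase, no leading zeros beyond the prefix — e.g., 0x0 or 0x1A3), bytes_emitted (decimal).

Answer: 1 0x36 0

Derivation:
After char 0 ('2'=54): chars_in_quartet=1 acc=0x36 bytes_emitted=0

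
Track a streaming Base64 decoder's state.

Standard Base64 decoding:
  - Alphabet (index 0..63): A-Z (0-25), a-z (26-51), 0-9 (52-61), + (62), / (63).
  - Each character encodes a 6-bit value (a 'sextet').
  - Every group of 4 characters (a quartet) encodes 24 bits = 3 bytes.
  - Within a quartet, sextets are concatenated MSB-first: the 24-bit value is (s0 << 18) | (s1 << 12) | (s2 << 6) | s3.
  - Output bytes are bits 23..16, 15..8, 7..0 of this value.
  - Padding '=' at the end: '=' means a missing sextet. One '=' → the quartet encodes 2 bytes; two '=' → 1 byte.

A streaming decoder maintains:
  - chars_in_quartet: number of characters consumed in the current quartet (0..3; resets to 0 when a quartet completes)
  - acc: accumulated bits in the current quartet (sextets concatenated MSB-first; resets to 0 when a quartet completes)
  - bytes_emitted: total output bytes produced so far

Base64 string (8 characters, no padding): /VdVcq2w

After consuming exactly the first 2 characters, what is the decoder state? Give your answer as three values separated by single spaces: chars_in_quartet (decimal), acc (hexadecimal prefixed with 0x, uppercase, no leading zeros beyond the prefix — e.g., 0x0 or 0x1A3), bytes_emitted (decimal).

After char 0 ('/'=63): chars_in_quartet=1 acc=0x3F bytes_emitted=0
After char 1 ('V'=21): chars_in_quartet=2 acc=0xFD5 bytes_emitted=0

Answer: 2 0xFD5 0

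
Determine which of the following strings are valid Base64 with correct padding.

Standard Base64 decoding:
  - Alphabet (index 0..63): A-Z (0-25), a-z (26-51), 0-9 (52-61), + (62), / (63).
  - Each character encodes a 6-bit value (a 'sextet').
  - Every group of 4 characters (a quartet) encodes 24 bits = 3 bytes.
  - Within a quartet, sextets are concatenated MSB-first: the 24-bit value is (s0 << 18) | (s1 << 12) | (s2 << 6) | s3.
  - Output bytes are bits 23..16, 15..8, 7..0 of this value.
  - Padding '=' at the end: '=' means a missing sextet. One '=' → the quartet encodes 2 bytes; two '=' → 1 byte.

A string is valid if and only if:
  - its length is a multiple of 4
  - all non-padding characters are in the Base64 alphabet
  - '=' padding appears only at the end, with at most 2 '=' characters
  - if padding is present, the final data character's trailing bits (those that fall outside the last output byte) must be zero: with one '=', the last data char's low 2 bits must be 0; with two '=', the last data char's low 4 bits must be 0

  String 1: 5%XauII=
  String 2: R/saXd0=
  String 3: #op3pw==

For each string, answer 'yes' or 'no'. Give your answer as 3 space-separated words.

String 1: '5%XauII=' → invalid (bad char(s): ['%'])
String 2: 'R/saXd0=' → valid
String 3: '#op3pw==' → invalid (bad char(s): ['#'])

Answer: no yes no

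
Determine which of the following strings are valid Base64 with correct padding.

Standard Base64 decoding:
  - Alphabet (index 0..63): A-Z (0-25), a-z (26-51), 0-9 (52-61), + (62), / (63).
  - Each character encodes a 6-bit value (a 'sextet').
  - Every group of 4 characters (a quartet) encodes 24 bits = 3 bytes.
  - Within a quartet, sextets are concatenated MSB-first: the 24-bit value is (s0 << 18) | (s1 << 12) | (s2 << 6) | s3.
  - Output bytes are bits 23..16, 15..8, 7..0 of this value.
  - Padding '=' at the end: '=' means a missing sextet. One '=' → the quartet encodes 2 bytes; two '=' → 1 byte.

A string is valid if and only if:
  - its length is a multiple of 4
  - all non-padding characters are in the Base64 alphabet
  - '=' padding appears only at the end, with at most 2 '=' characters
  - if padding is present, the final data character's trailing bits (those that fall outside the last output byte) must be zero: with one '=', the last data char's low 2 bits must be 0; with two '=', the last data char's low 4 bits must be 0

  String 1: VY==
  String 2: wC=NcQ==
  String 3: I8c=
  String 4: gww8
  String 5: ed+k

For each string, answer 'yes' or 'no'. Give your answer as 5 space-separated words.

String 1: 'VY==' → invalid (bad trailing bits)
String 2: 'wC=NcQ==' → invalid (bad char(s): ['=']; '=' in middle)
String 3: 'I8c=' → valid
String 4: 'gww8' → valid
String 5: 'ed+k' → valid

Answer: no no yes yes yes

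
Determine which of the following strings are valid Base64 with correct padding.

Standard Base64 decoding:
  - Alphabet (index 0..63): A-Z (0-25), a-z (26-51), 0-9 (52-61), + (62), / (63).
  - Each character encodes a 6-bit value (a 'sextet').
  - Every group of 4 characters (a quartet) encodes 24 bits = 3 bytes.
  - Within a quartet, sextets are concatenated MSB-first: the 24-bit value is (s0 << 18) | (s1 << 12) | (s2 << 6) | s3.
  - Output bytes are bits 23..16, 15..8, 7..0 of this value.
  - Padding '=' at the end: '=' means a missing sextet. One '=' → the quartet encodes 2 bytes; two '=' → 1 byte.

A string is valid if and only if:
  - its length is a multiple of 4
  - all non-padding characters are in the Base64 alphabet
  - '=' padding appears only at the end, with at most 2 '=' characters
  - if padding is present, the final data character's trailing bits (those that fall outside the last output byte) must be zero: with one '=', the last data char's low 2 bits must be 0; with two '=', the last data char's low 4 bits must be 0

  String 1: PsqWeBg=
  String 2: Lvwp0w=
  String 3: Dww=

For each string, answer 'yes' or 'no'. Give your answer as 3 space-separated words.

String 1: 'PsqWeBg=' → valid
String 2: 'Lvwp0w=' → invalid (len=7 not mult of 4)
String 3: 'Dww=' → valid

Answer: yes no yes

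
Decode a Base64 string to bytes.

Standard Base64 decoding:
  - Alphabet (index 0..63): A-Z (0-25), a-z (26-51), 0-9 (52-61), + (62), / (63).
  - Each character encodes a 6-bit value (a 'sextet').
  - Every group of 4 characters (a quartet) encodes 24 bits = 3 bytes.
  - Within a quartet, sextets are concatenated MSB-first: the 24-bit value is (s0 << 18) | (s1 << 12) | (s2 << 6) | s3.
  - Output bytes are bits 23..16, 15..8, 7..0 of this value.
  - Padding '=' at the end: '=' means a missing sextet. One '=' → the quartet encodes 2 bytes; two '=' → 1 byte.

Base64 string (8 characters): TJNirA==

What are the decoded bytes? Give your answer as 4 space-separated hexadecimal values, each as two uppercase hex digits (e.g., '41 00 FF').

After char 0 ('T'=19): chars_in_quartet=1 acc=0x13 bytes_emitted=0
After char 1 ('J'=9): chars_in_quartet=2 acc=0x4C9 bytes_emitted=0
After char 2 ('N'=13): chars_in_quartet=3 acc=0x1324D bytes_emitted=0
After char 3 ('i'=34): chars_in_quartet=4 acc=0x4C9362 -> emit 4C 93 62, reset; bytes_emitted=3
After char 4 ('r'=43): chars_in_quartet=1 acc=0x2B bytes_emitted=3
After char 5 ('A'=0): chars_in_quartet=2 acc=0xAC0 bytes_emitted=3
Padding '==': partial quartet acc=0xAC0 -> emit AC; bytes_emitted=4

Answer: 4C 93 62 AC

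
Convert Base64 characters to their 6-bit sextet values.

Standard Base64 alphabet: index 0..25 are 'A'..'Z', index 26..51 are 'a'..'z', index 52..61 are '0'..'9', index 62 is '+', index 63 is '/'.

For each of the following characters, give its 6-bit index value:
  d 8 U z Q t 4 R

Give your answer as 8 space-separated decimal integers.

Answer: 29 60 20 51 16 45 56 17

Derivation:
'd': a..z range, 26 + ord('d') − ord('a') = 29
'8': 0..9 range, 52 + ord('8') − ord('0') = 60
'U': A..Z range, ord('U') − ord('A') = 20
'z': a..z range, 26 + ord('z') − ord('a') = 51
'Q': A..Z range, ord('Q') − ord('A') = 16
't': a..z range, 26 + ord('t') − ord('a') = 45
'4': 0..9 range, 52 + ord('4') − ord('0') = 56
'R': A..Z range, ord('R') − ord('A') = 17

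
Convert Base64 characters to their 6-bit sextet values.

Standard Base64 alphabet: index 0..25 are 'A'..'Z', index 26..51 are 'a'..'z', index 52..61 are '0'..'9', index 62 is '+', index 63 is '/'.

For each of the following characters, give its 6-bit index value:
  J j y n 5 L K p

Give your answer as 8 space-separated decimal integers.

'J': A..Z range, ord('J') − ord('A') = 9
'j': a..z range, 26 + ord('j') − ord('a') = 35
'y': a..z range, 26 + ord('y') − ord('a') = 50
'n': a..z range, 26 + ord('n') − ord('a') = 39
'5': 0..9 range, 52 + ord('5') − ord('0') = 57
'L': A..Z range, ord('L') − ord('A') = 11
'K': A..Z range, ord('K') − ord('A') = 10
'p': a..z range, 26 + ord('p') − ord('a') = 41

Answer: 9 35 50 39 57 11 10 41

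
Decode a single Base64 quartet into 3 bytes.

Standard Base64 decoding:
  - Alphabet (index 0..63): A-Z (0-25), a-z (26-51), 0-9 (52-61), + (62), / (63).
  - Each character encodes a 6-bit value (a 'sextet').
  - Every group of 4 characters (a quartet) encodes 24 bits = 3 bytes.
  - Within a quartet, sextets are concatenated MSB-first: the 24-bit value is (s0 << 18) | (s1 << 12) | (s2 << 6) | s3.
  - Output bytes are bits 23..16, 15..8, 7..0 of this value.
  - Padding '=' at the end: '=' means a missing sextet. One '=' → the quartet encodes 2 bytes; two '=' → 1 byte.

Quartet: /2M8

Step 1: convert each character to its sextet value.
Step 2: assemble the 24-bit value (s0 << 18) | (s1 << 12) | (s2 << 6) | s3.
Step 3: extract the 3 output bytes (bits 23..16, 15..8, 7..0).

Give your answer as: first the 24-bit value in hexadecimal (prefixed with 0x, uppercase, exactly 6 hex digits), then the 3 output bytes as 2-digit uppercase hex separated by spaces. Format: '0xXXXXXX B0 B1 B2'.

Answer: 0xFF633C FF 63 3C

Derivation:
Sextets: /=63, 2=54, M=12, 8=60
24-bit: (63<<18) | (54<<12) | (12<<6) | 60
      = 0xFC0000 | 0x036000 | 0x000300 | 0x00003C
      = 0xFF633C
Bytes: (v>>16)&0xFF=FF, (v>>8)&0xFF=63, v&0xFF=3C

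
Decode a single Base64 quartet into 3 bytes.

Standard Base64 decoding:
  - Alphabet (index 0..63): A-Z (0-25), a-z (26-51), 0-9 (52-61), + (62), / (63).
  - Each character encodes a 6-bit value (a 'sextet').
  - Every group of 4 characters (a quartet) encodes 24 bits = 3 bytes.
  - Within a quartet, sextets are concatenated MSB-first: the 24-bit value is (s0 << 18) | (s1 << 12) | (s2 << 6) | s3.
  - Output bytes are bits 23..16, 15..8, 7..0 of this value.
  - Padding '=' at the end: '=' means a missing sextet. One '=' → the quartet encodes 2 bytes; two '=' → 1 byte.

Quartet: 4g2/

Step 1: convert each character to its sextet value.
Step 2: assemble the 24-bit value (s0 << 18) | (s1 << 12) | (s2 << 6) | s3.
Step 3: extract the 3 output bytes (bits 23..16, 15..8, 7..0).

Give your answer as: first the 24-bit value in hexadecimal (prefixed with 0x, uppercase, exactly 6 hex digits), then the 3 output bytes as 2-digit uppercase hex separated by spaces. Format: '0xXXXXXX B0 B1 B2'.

Answer: 0xE20DBF E2 0D BF

Derivation:
Sextets: 4=56, g=32, 2=54, /=63
24-bit: (56<<18) | (32<<12) | (54<<6) | 63
      = 0xE00000 | 0x020000 | 0x000D80 | 0x00003F
      = 0xE20DBF
Bytes: (v>>16)&0xFF=E2, (v>>8)&0xFF=0D, v&0xFF=BF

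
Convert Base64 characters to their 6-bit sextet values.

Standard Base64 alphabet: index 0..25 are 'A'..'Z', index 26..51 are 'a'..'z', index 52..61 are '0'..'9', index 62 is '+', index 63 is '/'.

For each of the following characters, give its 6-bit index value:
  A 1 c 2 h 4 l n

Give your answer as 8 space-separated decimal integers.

Answer: 0 53 28 54 33 56 37 39

Derivation:
'A': A..Z range, ord('A') − ord('A') = 0
'1': 0..9 range, 52 + ord('1') − ord('0') = 53
'c': a..z range, 26 + ord('c') − ord('a') = 28
'2': 0..9 range, 52 + ord('2') − ord('0') = 54
'h': a..z range, 26 + ord('h') − ord('a') = 33
'4': 0..9 range, 52 + ord('4') − ord('0') = 56
'l': a..z range, 26 + ord('l') − ord('a') = 37
'n': a..z range, 26 + ord('n') − ord('a') = 39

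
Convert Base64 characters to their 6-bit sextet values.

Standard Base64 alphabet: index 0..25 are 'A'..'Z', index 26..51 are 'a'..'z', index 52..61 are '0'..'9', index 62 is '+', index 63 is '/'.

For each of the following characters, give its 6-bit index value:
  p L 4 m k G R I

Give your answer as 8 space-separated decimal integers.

Answer: 41 11 56 38 36 6 17 8

Derivation:
'p': a..z range, 26 + ord('p') − ord('a') = 41
'L': A..Z range, ord('L') − ord('A') = 11
'4': 0..9 range, 52 + ord('4') − ord('0') = 56
'm': a..z range, 26 + ord('m') − ord('a') = 38
'k': a..z range, 26 + ord('k') − ord('a') = 36
'G': A..Z range, ord('G') − ord('A') = 6
'R': A..Z range, ord('R') − ord('A') = 17
'I': A..Z range, ord('I') − ord('A') = 8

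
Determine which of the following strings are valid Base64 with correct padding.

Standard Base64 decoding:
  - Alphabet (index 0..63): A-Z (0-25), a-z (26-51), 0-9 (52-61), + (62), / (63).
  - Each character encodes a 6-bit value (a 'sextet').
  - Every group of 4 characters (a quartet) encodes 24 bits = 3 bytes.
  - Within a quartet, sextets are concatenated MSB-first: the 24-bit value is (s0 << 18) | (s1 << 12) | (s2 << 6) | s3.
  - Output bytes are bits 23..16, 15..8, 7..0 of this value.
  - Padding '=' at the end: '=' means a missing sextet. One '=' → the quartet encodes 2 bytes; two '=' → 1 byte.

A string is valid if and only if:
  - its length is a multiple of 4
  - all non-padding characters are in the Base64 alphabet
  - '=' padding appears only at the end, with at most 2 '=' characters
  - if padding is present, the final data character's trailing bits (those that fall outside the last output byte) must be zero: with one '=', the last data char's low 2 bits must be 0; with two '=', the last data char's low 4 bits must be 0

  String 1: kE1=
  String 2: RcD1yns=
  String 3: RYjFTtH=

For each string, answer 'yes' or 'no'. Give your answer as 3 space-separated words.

String 1: 'kE1=' → invalid (bad trailing bits)
String 2: 'RcD1yns=' → valid
String 3: 'RYjFTtH=' → invalid (bad trailing bits)

Answer: no yes no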